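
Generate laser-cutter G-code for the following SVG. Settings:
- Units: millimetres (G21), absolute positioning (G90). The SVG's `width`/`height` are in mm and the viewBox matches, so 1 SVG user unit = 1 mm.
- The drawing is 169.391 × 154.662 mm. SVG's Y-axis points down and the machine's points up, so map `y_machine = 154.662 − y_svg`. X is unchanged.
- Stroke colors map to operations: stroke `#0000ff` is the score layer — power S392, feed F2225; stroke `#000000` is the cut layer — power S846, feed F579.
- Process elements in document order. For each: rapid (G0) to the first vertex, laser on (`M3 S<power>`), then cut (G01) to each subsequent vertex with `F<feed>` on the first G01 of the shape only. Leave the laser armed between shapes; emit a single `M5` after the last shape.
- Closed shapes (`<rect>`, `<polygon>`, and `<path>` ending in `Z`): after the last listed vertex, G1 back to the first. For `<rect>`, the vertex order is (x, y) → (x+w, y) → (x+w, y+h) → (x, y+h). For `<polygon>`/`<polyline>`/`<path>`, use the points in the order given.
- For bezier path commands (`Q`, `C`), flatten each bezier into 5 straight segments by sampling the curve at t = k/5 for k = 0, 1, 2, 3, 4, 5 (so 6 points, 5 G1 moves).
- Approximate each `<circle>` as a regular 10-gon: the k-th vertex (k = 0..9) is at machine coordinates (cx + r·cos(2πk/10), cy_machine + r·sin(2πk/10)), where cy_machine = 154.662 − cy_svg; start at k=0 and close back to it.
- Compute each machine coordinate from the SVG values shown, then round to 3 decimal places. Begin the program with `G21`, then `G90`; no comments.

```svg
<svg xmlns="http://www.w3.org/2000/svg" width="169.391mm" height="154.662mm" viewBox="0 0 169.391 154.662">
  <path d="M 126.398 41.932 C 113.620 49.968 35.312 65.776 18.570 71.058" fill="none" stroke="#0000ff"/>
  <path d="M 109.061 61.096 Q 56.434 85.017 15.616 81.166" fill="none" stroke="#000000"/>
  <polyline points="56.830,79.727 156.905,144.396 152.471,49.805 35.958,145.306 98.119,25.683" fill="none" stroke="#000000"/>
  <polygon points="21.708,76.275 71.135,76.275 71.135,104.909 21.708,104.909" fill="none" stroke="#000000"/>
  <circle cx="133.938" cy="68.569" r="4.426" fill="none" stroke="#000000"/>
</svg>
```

G21
G90
G0 X126.398 Y112.730
M3 S392
G01 X111.884 Y107.122 F2225
G01 X87.744 Y100.527
G01 X60.078 Y93.824
G01 X34.986 Y87.890
G01 X18.570 Y83.604
G0 X109.061 Y93.566
M3 S846
G01 X88.483 Y85.108 F579
G01 X68.849 Y78.873
G01 X50.160 Y74.859
G01 X32.416 Y73.066
G01 X15.616 Y73.496
G0 X56.830 Y74.935
M3 S846
G01 X156.905 Y10.266 F579
G01 X152.471 Y104.857
G01 X35.958 Y9.356
G01 X98.119 Y128.979
G0 X21.708 Y78.387
M3 S846
G01 X71.135 Y78.387 F579
G01 X71.135 Y49.753
G01 X21.708 Y49.753
G01 X21.708 Y78.387
G0 X138.364 Y86.093
M3 S846
G01 X137.519 Y88.695 F579
G01 X135.306 Y90.302
G01 X132.570 Y90.302
G01 X130.357 Y88.695
G01 X129.512 Y86.093
G01 X130.357 Y83.491
G01 X132.570 Y81.884
G01 X135.306 Y81.884
G01 X137.519 Y83.491
G01 X138.364 Y86.093
M5

viewBox `0 0 169.391 154.662` with mm width/height → 1 unit = 1 mm. Flip: y_m = 154.662 − y_svg.

**Shape 1** — `<path>` cubic bezier, stroke `#0000ff` → score (S392, F2225). Control points (SVG): P0=(126.398,41.932), P1=(113.620,49.968), P2=(35.312,65.776), P3=(18.570,71.058); sampled at t=k/5. Machine vertices: (126.398,112.730) → (111.884,107.122) → (87.744,100.527) → (60.078,93.824) → (34.986,87.890) → (18.570,83.604). Open path.

**Shape 2** — `<path>` quadratic bezier, stroke `#000000` → cut (S846, F579). Control points (SVG): P0=(109.061,61.096), P1=(56.434,85.017), P2=(15.616,81.166); sampled at t=k/5. Machine vertices: (109.061,93.566) → (88.483,85.108) → (68.849,78.873) → (50.160,74.859) → (32.416,73.066) → (15.616,73.496). Open path.

**Shape 3** — `<polyline>` open polyline, stroke `#000000` → cut (S846, F579). Machine vertices: (56.830,74.935) → (156.905,10.266) → (152.471,104.857) → (35.958,9.356) → (98.119,128.979). Open path.

**Shape 4** — `<polygon>` rectangle, stroke `#000000` → cut (S846, F579). Machine vertices: (21.708,78.387) → (71.135,78.387) → (71.135,49.753) → (21.708,49.753) → (21.708,78.387). Closed: final G1 returns to the first vertex.

**Shape 5** — `<circle>` circle, stroke `#000000` → cut (S846, F579). Machine vertices: (138.364,86.093) → (137.519,88.695) → (135.306,90.302) → (132.570,90.302) → (130.357,88.695) → (129.512,86.093) → (130.357,83.491) → (132.570,81.884) → (135.306,81.884) → (137.519,83.491) → (138.364,86.093). Closed: final G1 returns to the first vertex.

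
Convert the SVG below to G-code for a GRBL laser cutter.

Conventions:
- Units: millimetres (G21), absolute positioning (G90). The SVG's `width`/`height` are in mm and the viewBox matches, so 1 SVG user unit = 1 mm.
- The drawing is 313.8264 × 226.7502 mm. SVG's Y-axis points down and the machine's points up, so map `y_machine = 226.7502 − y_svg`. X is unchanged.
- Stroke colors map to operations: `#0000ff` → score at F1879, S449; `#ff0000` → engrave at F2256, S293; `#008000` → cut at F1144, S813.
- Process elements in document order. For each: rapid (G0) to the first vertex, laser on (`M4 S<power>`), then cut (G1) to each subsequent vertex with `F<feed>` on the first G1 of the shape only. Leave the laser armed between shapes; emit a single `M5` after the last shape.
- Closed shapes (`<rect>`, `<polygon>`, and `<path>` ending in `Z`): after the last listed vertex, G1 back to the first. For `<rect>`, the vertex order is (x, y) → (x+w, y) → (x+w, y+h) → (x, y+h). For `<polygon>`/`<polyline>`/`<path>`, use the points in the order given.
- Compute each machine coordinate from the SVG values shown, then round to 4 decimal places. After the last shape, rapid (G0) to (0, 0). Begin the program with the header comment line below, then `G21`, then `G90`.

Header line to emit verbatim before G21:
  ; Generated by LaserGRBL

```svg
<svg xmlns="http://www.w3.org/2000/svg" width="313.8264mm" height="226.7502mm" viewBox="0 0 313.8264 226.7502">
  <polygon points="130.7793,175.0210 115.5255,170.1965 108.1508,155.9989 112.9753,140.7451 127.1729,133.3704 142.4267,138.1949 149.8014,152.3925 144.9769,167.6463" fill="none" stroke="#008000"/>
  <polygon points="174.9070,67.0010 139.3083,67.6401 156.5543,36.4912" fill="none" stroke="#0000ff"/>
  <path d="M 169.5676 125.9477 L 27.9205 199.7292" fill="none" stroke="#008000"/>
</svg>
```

Since the viewBox matches the mm dimensions, user units are millimetres directly. The only transform is the Y-flip y_m = 226.7502 − y_svg.

Shape 1 is a regular polygon drawn with `<polygon>`. Its stroke #008000 means cut at S813, F1144. After flipping Y the toolpath is (130.7793,51.7292) → (115.5255,56.5537) → (108.1508,70.7513) → (112.9753,86.0051) → (127.1729,93.3798) → (142.4267,88.5553) → (149.8014,74.3577) → (144.9769,59.1039) → (130.7793,51.7292), returning to the start.

Shape 2 is a regular polygon drawn with `<polygon>`. Its stroke #0000ff means score at S449, F1879. After flipping Y the toolpath is (174.9070,159.7492) → (139.3083,159.1101) → (156.5543,190.2590) → (174.9070,159.7492), returning to the start.

Shape 3 is a line segment drawn with `<path>`. Its stroke #008000 means cut at S813, F1144. After flipping Y the toolpath is (169.5676,100.8025) → (27.9205,27.0210).

; Generated by LaserGRBL
G21
G90
G0 X130.7793 Y51.7292
M4 S813
G1 X115.5255 Y56.5537 F1144
G1 X108.1508 Y70.7513
G1 X112.9753 Y86.0051
G1 X127.1729 Y93.3798
G1 X142.4267 Y88.5553
G1 X149.8014 Y74.3577
G1 X144.9769 Y59.1039
G1 X130.7793 Y51.7292
G0 X174.9070 Y159.7492
M4 S449
G1 X139.3083 Y159.1101 F1879
G1 X156.5543 Y190.2590
G1 X174.9070 Y159.7492
G0 X169.5676 Y100.8025
M4 S813
G1 X27.9205 Y27.0210 F1144
M5
G0 X0.0000 Y0.0000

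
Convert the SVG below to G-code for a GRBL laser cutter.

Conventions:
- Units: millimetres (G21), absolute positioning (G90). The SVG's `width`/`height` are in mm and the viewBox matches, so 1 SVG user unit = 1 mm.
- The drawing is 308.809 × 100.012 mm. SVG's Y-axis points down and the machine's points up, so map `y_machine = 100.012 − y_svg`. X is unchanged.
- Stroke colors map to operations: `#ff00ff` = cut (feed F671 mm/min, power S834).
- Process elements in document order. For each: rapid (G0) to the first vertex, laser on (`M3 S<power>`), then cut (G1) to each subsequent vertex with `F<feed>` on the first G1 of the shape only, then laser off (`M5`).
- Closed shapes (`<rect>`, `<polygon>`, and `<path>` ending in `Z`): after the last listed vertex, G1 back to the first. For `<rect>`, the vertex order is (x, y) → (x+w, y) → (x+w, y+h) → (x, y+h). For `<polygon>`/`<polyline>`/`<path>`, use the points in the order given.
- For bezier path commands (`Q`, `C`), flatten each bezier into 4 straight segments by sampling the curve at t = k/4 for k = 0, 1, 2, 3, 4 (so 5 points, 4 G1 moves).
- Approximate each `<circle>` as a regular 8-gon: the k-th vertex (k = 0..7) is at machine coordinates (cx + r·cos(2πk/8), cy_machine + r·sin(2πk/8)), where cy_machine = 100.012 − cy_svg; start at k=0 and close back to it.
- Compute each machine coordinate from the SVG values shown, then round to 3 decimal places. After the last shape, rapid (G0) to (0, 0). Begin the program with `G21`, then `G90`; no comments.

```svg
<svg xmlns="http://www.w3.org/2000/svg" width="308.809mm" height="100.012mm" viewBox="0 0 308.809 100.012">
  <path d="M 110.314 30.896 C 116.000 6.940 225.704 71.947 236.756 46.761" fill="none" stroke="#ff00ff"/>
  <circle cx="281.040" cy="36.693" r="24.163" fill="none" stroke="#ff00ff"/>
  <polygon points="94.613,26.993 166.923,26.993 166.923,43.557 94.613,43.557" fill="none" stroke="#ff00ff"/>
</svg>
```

Since the viewBox matches the mm dimensions, user units are millimetres directly. The only transform is the Y-flip y_m = 100.012 − y_svg.

Shape 1 is a cubic bezier drawn with `<path>`. Its stroke #ff00ff means cut at S834, F671. After flipping Y the toolpath is (110.314,69.116) → (130.915,73.202) → (171.523,60.722) → (213.136,48.473) → (236.756,53.251).

Shape 2 is a circle drawn with `<circle>`. Its stroke #ff00ff means cut at S834, F671. After flipping Y the toolpath is (305.203,63.319) → (298.126,80.405) → (281.040,87.482) → (263.954,80.405) → (256.877,63.319) → (263.954,46.233) → (281.040,39.156) → (298.126,46.233) → (305.203,63.319), returning to the start.

Shape 3 is a rectangle drawn with `<polygon>`. Its stroke #ff00ff means cut at S834, F671. After flipping Y the toolpath is (94.613,73.019) → (166.923,73.019) → (166.923,56.455) → (94.613,56.455) → (94.613,73.019), returning to the start.

G21
G90
G0 X110.314 Y69.116
M3 S834
G1 X130.915 Y73.202 F671
G1 X171.523 Y60.722
G1 X213.136 Y48.473
G1 X236.756 Y53.251
M5
G0 X305.203 Y63.319
M3 S834
G1 X298.126 Y80.405 F671
G1 X281.040 Y87.482
G1 X263.954 Y80.405
G1 X256.877 Y63.319
G1 X263.954 Y46.233
G1 X281.040 Y39.156
G1 X298.126 Y46.233
G1 X305.203 Y63.319
M5
G0 X94.613 Y73.019
M3 S834
G1 X166.923 Y73.019 F671
G1 X166.923 Y56.455
G1 X94.613 Y56.455
G1 X94.613 Y73.019
M5
G0 X0.000 Y0.000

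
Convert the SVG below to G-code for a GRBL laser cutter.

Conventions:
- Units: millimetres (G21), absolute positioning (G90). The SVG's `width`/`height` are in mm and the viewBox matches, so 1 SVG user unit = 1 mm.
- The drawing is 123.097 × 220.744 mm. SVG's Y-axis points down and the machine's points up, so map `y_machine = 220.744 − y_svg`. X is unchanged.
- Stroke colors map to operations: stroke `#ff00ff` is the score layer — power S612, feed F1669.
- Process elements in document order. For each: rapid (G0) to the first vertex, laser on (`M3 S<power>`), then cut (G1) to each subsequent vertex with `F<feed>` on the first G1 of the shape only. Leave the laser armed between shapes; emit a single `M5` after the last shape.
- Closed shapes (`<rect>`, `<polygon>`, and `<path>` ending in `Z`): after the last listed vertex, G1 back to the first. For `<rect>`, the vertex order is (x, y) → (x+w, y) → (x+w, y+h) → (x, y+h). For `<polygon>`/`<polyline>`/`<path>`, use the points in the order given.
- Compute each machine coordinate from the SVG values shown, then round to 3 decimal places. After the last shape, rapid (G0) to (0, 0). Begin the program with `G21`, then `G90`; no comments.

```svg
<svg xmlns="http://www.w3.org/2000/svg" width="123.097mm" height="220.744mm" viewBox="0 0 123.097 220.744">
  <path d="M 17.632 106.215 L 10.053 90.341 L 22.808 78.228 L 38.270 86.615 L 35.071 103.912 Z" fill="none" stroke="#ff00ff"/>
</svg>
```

G21
G90
G0 X17.632 Y114.529
M3 S612
G1 X10.053 Y130.403 F1669
G1 X22.808 Y142.516
G1 X38.270 Y134.129
G1 X35.071 Y116.832
G1 X17.632 Y114.529
M5
G0 X0.000 Y0.000

1 u = 1 mm; y_m = 220.744 − y.

[1] `<path>` regular polygon, #ff00ff→score S612 F1669: (17.632,114.529) → (10.053,130.403) → (22.808,142.516) → (38.270,134.129) → (35.071,116.832) → (17.632,114.529) (closed)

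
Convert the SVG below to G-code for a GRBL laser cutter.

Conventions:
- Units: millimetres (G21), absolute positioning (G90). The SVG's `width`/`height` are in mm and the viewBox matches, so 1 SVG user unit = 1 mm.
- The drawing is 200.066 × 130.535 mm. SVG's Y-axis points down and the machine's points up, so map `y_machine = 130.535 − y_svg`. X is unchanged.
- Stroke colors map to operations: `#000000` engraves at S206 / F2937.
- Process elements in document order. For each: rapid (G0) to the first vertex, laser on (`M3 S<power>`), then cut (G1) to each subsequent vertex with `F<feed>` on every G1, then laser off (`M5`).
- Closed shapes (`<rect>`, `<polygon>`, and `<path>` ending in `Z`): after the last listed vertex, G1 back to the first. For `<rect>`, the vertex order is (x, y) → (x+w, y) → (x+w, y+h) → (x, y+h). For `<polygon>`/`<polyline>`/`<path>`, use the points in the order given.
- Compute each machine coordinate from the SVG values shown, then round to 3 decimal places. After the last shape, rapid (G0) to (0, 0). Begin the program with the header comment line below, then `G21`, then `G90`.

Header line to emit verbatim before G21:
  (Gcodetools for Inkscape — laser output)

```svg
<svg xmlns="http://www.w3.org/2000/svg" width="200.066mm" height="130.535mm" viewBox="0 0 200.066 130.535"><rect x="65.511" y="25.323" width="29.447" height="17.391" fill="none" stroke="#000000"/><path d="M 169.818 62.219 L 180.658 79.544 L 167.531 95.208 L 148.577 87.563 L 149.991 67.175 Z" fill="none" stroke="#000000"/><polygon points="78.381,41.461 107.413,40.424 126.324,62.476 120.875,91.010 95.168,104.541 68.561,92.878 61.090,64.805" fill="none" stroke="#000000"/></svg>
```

(Gcodetools for Inkscape — laser output)
G21
G90
G0 X65.511 Y105.212
M3 S206
G1 X94.958 Y105.212 F2937
G1 X94.958 Y87.821 F2937
G1 X65.511 Y87.821 F2937
G1 X65.511 Y105.212 F2937
M5
G0 X169.818 Y68.316
M3 S206
G1 X180.658 Y50.991 F2937
G1 X167.531 Y35.327 F2937
G1 X148.577 Y42.972 F2937
G1 X149.991 Y63.360 F2937
G1 X169.818 Y68.316 F2937
M5
G0 X78.381 Y89.074
M3 S206
G1 X107.413 Y90.111 F2937
G1 X126.324 Y68.059 F2937
G1 X120.875 Y39.525 F2937
G1 X95.168 Y25.994 F2937
G1 X68.561 Y37.657 F2937
G1 X61.090 Y65.730 F2937
G1 X78.381 Y89.074 F2937
M5
G0 X0.000 Y0.000

1 u = 1 mm; y_m = 130.535 − y.

[1] `<rect>` rectangle, #000000→engrave S206 F2937: (65.511,105.212) → (94.958,105.212) → (94.958,87.821) → (65.511,87.821) → (65.511,105.212) (closed)

[2] `<path>` regular polygon, #000000→engrave S206 F2937: (169.818,68.316) → (180.658,50.991) → (167.531,35.327) → (148.577,42.972) → (149.991,63.360) → (169.818,68.316) (closed)

[3] `<polygon>` regular polygon, #000000→engrave S206 F2937: (78.381,89.074) → (107.413,90.111) → (126.324,68.059) → (120.875,39.525) → (95.168,25.994) → (68.561,37.657) → (61.090,65.730) → (78.381,89.074) (closed)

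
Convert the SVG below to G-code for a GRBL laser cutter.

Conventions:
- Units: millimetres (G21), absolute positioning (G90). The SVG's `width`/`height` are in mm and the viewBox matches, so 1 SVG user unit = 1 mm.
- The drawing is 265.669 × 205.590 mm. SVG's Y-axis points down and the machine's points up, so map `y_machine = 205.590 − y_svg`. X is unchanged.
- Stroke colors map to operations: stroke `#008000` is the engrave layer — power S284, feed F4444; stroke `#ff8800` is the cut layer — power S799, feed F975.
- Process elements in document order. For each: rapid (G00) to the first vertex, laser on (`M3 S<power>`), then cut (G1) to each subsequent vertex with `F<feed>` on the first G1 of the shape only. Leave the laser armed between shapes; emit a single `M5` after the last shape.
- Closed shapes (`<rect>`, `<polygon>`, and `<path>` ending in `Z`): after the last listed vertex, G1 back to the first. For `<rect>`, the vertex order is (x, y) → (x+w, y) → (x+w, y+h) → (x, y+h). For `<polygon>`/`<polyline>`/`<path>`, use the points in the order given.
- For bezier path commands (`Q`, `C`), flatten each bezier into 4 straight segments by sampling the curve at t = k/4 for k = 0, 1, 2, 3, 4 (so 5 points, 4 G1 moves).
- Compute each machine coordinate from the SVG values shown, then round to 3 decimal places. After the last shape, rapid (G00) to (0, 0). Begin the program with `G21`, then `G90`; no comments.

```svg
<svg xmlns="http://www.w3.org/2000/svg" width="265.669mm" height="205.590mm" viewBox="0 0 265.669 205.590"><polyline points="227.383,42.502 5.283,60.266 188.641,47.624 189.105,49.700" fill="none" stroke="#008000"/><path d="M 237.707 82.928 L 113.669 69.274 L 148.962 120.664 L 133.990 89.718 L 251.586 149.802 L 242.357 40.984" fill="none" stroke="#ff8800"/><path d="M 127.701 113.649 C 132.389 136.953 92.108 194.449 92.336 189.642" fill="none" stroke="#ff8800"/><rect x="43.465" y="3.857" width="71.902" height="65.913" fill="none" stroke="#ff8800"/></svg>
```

G21
G90
G00 X227.383 Y163.088
M3 S284
G1 X5.283 Y145.324 F4444
G1 X188.641 Y157.966
G1 X189.105 Y155.890
G00 X237.707 Y122.662
M3 S799
G1 X113.669 Y136.316 F975
G1 X148.962 Y84.926
G1 X133.990 Y115.872
G1 X251.586 Y55.788
G1 X242.357 Y164.606
G00 X127.701 Y91.941
M3 S799
G1 X124.121 Y69.560 F975
G1 X111.691 Y43.403
G1 X98.425 Y22.517
G1 X92.336 Y15.948
G00 X43.465 Y201.733
M3 S799
G1 X115.367 Y201.733 F975
G1 X115.367 Y135.820
G1 X43.465 Y135.820
G1 X43.465 Y201.733
M5
G00 X0.000 Y0.000

Since the viewBox matches the mm dimensions, user units are millimetres directly. The only transform is the Y-flip y_m = 205.590 − y_svg.

Shape 1 is a open polyline drawn with `<polyline>`. Its stroke #008000 means engrave at S284, F4444. After flipping Y the toolpath is (227.383,163.088) → (5.283,145.324) → (188.641,157.966) → (189.105,155.890).

Shape 2 is a open polyline drawn with `<path>`. Its stroke #ff8800 means cut at S799, F975. After flipping Y the toolpath is (237.707,122.662) → (113.669,136.316) → (148.962,84.926) → (133.990,115.872) → (251.586,55.788) → (242.357,164.606).

Shape 3 is a cubic bezier drawn with `<path>`. Its stroke #ff8800 means cut at S799, F975. After flipping Y the toolpath is (127.701,91.941) → (124.121,69.560) → (111.691,43.403) → (98.425,22.517) → (92.336,15.948).

Shape 4 is a rectangle drawn with `<rect>`. Its stroke #ff8800 means cut at S799, F975. After flipping Y the toolpath is (43.465,201.733) → (115.367,201.733) → (115.367,135.820) → (43.465,135.820) → (43.465,201.733), returning to the start.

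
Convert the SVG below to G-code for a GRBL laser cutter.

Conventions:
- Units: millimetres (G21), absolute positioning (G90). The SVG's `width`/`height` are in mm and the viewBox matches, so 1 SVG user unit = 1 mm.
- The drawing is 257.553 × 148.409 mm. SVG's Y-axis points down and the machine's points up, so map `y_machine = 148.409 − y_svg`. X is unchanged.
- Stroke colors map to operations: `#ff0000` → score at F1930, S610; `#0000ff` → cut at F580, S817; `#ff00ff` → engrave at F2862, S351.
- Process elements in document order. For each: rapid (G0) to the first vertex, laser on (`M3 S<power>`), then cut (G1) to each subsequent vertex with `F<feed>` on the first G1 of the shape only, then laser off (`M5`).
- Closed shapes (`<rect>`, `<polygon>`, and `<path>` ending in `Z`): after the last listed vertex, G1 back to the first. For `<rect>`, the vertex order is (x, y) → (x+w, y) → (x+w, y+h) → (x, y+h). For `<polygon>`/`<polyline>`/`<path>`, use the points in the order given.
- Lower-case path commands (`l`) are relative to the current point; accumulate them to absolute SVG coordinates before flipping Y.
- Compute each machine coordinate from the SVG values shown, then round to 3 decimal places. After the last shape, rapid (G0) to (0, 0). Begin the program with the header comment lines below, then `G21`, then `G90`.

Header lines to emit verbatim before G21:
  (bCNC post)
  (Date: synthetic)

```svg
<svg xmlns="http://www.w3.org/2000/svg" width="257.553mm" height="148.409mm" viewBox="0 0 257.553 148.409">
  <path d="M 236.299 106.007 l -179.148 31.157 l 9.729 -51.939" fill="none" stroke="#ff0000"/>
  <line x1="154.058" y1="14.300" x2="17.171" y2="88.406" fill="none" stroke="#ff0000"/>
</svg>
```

(bCNC post)
(Date: synthetic)
G21
G90
G0 X236.299 Y42.402
M3 S610
G1 X57.151 Y11.245 F1930
G1 X66.880 Y63.184
M5
G0 X154.058 Y134.109
M3 S610
G1 X17.171 Y60.003 F1930
M5
G0 X0.000 Y0.000

viewBox `0 0 257.553 148.409` with mm width/height → 1 unit = 1 mm. Flip: y_m = 148.409 − y_svg.

**Shape 1** — `<path>` open polyline, stroke `#ff0000` → score (S610, F1930). Machine vertices: (236.299,42.402) → (57.151,11.245) → (66.880,63.184). Open path.

**Shape 2** — `<line>` line segment, stroke `#ff0000` → score (S610, F1930). Machine vertices: (154.058,134.109) → (17.171,60.003). Open path.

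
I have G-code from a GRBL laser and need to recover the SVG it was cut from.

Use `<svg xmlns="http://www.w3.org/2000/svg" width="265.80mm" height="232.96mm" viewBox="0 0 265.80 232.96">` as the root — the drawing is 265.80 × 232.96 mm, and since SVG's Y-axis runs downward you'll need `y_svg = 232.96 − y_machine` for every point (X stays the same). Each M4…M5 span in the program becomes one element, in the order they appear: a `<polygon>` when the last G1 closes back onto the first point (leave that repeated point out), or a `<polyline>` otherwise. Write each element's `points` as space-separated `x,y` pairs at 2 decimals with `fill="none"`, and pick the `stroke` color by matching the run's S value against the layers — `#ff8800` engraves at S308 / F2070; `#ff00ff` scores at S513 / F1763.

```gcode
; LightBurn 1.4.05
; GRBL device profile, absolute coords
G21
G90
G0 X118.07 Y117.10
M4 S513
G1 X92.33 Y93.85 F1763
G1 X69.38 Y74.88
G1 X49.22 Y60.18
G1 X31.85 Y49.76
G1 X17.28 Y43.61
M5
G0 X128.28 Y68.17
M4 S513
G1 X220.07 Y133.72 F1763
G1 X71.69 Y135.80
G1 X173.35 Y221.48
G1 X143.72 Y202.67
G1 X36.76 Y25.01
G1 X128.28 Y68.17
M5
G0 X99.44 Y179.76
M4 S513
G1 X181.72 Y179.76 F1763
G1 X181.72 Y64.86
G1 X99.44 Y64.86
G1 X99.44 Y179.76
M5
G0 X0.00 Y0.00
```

<svg xmlns="http://www.w3.org/2000/svg" width="265.80mm" height="232.96mm" viewBox="0 0 265.80 232.96">
  <polyline points="118.07,115.86 92.33,139.11 69.38,158.08 49.22,172.78 31.85,183.20 17.28,189.35" fill="none" stroke="#ff00ff"/>
  <polygon points="128.28,164.79 220.07,99.24 71.69,97.16 173.35,11.48 143.72,30.29 36.76,207.95" fill="none" stroke="#ff00ff"/>
  <polygon points="99.44,53.20 181.72,53.20 181.72,168.10 99.44,168.10" fill="none" stroke="#ff00ff"/>
</svg>

Each laser-on run becomes one SVG element. Flip Y back into SVG space with y_svg = 232.96 − y_machine. Every run uses S513, so all elements get stroke `#ff00ff` (score).

Run 1: The run is open, so emit a `<polyline>` with points (Y-flipped): 118.07,115.86 92.33,139.11 69.38,158.08 49.22,172.78 31.85,183.20 17.28,189.35.

Run 2: The run returns to its start, so emit a `<polygon>` with points (Y-flipped): 128.28,164.79 220.07,99.24 71.69,97.16 173.35,11.48 143.72,30.29 36.76,207.95.

Run 3: The run returns to its start, so emit a `<polygon>` with points (Y-flipped): 99.44,53.20 181.72,53.20 181.72,168.10 99.44,168.10.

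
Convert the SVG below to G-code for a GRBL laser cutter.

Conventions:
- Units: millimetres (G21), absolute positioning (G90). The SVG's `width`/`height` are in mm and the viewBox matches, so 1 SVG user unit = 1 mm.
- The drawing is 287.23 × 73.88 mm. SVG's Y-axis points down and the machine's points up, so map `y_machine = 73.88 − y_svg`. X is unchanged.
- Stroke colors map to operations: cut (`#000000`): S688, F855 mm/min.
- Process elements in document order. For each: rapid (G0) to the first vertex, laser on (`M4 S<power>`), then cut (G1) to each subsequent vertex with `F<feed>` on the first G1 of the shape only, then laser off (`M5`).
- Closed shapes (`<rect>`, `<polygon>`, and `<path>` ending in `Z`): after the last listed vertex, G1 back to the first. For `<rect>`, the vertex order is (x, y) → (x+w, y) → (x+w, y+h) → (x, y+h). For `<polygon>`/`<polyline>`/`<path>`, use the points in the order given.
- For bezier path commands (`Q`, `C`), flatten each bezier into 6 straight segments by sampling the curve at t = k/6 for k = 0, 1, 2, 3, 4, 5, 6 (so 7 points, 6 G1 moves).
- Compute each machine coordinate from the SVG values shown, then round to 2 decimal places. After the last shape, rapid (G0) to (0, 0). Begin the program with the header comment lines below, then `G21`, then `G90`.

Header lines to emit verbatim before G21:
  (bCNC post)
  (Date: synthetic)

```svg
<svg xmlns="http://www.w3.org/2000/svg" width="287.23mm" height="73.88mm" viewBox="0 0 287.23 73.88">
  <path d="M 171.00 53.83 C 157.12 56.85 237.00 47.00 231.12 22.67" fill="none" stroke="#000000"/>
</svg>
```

(bCNC post)
(Date: synthetic)
G21
G90
G0 X171.00 Y20.05
M4 S688
G1 X171.04 Y19.62 F855
G1 X181.72 Y21.38
G1 X198.06 Y25.37
G1 X215.06 Y31.65
G1 X227.74 Y40.24
G1 X231.12 Y51.21
M5
G0 X0.00 Y0.00

viewBox `0 0 287.23 73.88` with mm width/height → 1 unit = 1 mm. Flip: y_m = 73.88 − y_svg.

**Shape 1** — `<path>` cubic bezier, stroke `#000000` → cut (S688, F855). Control points (SVG): P0=(171.00,53.83), P1=(157.12,56.85), P2=(237.00,47.00), P3=(231.12,22.67); sampled at t=k/6. Machine vertices: (171.00,20.05) → (171.04,19.62) → (181.72,21.38) → (198.06,25.37) → (215.06,31.65) → (227.74,40.24) → (231.12,51.21). Open path.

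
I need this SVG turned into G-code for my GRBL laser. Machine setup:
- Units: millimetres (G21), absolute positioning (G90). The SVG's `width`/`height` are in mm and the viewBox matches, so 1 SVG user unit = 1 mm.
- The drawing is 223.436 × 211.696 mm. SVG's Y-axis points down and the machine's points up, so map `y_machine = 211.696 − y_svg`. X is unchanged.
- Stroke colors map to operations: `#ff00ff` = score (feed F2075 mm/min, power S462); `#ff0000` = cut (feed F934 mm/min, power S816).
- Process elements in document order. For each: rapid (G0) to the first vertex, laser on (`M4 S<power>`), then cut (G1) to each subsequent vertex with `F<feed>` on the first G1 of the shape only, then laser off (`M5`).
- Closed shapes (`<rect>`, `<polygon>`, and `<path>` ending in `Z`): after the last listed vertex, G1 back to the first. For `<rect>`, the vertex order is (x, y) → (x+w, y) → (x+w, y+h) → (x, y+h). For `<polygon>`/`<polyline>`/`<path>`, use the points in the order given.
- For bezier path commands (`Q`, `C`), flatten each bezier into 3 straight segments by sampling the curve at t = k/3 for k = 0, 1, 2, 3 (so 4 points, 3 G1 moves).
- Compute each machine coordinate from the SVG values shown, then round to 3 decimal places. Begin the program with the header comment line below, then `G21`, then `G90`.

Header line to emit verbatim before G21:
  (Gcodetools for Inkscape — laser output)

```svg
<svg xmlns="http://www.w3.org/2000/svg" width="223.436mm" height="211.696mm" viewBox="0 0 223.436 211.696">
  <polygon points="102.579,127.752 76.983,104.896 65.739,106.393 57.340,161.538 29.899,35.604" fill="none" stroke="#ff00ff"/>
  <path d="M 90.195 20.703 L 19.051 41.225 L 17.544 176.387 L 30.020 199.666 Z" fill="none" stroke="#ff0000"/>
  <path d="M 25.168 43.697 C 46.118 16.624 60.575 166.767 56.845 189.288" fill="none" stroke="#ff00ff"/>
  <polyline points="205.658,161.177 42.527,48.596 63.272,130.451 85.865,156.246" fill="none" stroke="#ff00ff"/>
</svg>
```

Since the viewBox matches the mm dimensions, user units are millimetres directly. The only transform is the Y-flip y_m = 211.696 − y_svg.

Shape 1 is a closed polygon drawn with `<polygon>`. Its stroke #ff00ff means score at S462, F2075. After flipping Y the toolpath is (102.579,83.944) → (76.983,106.800) → (65.739,105.303) → (57.340,50.158) → (29.899,176.092) → (102.579,83.944), returning to the start.

Shape 2 is a closed polygon drawn with `<path>`. Its stroke #ff0000 means cut at S816, F934. After flipping Y the toolpath is (90.195,190.993) → (19.051,170.471) → (17.544,35.309) → (30.020,12.030) → (90.195,190.993), returning to the start.

Shape 3 is a cubic bezier drawn with `<path>`. Its stroke #ff00ff means score at S462, F2075. After flipping Y the toolpath is (25.168,167.999) → (43.521,147.290) → (54.946,76.179) → (56.845,22.408).

Shape 4 is a open polyline drawn with `<polyline>`. Its stroke #ff00ff means score at S462, F2075. After flipping Y the toolpath is (205.658,50.519) → (42.527,163.100) → (63.272,81.245) → (85.865,55.450).

(Gcodetools for Inkscape — laser output)
G21
G90
G0 X102.579 Y83.944
M4 S462
G1 X76.983 Y106.800 F2075
G1 X65.739 Y105.303
G1 X57.340 Y50.158
G1 X29.899 Y176.092
G1 X102.579 Y83.944
M5
G0 X90.195 Y190.993
M4 S816
G1 X19.051 Y170.471 F934
G1 X17.544 Y35.309
G1 X30.020 Y12.030
G1 X90.195 Y190.993
M5
G0 X25.168 Y167.999
M4 S462
G1 X43.521 Y147.290 F2075
G1 X54.946 Y76.179
G1 X56.845 Y22.408
M5
G0 X205.658 Y50.519
M4 S462
G1 X42.527 Y163.100 F2075
G1 X63.272 Y81.245
G1 X85.865 Y55.450
M5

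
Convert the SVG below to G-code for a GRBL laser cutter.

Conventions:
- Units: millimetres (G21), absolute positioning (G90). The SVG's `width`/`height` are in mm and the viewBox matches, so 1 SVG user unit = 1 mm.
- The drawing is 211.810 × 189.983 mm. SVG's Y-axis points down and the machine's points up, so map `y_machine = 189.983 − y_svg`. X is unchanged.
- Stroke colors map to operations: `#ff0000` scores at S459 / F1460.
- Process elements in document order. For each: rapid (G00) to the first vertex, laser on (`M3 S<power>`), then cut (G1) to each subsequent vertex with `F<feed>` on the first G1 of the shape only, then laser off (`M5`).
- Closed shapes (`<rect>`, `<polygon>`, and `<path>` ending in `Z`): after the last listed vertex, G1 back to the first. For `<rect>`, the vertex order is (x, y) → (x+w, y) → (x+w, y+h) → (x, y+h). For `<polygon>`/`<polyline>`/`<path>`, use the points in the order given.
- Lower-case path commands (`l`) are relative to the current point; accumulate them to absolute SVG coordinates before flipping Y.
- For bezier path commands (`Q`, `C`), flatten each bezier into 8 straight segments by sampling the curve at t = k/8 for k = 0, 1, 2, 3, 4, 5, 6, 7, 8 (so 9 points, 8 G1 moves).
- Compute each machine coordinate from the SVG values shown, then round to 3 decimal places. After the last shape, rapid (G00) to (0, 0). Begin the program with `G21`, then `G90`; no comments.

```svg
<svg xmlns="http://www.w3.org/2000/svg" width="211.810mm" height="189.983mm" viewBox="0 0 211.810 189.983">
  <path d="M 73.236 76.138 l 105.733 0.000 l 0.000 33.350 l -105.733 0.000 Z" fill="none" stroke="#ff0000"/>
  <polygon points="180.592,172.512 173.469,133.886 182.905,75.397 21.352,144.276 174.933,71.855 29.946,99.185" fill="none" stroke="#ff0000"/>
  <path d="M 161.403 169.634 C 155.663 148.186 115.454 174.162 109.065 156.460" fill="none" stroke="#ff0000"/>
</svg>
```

viewBox `0 0 211.810 189.983` with mm width/height → 1 unit = 1 mm. Flip: y_m = 189.983 − y_svg.

**Shape 1** — `<path>` rectangle, stroke `#ff0000` → score (S459, F1460). Machine vertices: (73.236,113.845) → (178.969,113.845) → (178.969,80.495) → (73.236,80.495) → (73.236,113.845). Closed: final G1 returns to the first vertex.

**Shape 2** — `<polygon>` closed polygon, stroke `#ff0000` → score (S459, F1460). Machine vertices: (180.592,17.471) → (173.469,56.097) → (182.905,114.586) → (21.352,45.707) → (174.933,118.128) → (29.946,90.798) → (180.592,17.471). Closed: final G1 returns to the first vertex.

**Shape 3** — `<path>` cubic bezier, stroke `#ff0000` → score (S459, F1460). Control points (SVG): P0=(161.403,169.634), P1=(155.663,148.186), P2=(115.454,174.162), P3=(109.065,156.460); sampled at t=k/8. Machine vertices: (161.403,20.349) → (157.768,26.347) → (151.702,28.966) → (144.005,29.275) → (135.477,28.341) → (126.919,27.231) → (119.131,27.013) → (112.913,28.754) → (109.065,33.523). Open path.

G21
G90
G00 X73.236 Y113.845
M3 S459
G1 X178.969 Y113.845 F1460
G1 X178.969 Y80.495
G1 X73.236 Y80.495
G1 X73.236 Y113.845
M5
G00 X180.592 Y17.471
M3 S459
G1 X173.469 Y56.097 F1460
G1 X182.905 Y114.586
G1 X21.352 Y45.707
G1 X174.933 Y118.128
G1 X29.946 Y90.798
G1 X180.592 Y17.471
M5
G00 X161.403 Y20.349
M3 S459
G1 X157.768 Y26.347 F1460
G1 X151.702 Y28.966
G1 X144.005 Y29.275
G1 X135.477 Y28.341
G1 X126.919 Y27.231
G1 X119.131 Y27.013
G1 X112.913 Y28.754
G1 X109.065 Y33.523
M5
G00 X0.000 Y0.000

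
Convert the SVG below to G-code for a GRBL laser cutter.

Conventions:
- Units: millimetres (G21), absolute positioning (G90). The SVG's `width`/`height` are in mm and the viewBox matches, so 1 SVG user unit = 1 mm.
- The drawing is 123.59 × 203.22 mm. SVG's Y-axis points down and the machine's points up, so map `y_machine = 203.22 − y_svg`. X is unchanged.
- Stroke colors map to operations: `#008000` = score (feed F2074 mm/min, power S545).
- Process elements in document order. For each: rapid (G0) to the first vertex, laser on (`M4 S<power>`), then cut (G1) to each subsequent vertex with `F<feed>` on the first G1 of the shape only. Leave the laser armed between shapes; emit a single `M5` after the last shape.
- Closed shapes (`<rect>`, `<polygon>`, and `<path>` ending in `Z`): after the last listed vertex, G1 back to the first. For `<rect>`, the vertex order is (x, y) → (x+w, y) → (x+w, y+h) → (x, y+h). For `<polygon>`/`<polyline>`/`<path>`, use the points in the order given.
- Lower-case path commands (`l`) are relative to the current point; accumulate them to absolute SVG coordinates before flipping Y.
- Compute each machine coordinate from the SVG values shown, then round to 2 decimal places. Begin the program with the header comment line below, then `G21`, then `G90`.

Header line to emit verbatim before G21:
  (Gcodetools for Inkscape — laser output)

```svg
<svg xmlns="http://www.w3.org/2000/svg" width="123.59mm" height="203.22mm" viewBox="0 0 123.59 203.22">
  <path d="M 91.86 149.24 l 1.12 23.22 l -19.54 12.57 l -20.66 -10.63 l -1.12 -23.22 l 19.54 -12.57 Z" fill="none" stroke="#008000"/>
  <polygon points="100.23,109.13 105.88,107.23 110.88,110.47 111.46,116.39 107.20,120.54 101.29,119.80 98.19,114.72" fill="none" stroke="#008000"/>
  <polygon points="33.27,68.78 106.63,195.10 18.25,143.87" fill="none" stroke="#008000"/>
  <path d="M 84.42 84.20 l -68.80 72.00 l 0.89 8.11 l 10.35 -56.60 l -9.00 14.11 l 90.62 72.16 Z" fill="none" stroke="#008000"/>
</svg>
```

Since the viewBox matches the mm dimensions, user units are millimetres directly. The only transform is the Y-flip y_m = 203.22 − y_svg.

Shape 1 is a regular polygon drawn with `<path>`. Its stroke #008000 means score at S545, F2074. After flipping Y the toolpath is (91.86,53.98) → (92.98,30.76) → (73.44,18.19) → (52.78,28.82) → (51.66,52.04) → (71.20,64.61) → (91.86,53.98), returning to the start.

Shape 2 is a regular polygon drawn with `<polygon>`. Its stroke #008000 means score at S545, F2074. After flipping Y the toolpath is (100.23,94.09) → (105.88,95.99) → (110.88,92.75) → (111.46,86.83) → (107.20,82.68) → (101.29,83.42) → (98.19,88.50) → (100.23,94.09), returning to the start.

Shape 3 is a closed polygon drawn with `<polygon>`. Its stroke #008000 means score at S545, F2074. After flipping Y the toolpath is (33.27,134.44) → (106.63,8.12) → (18.25,59.35) → (33.27,134.44), returning to the start.

Shape 4 is a closed polygon drawn with `<path>`. Its stroke #008000 means score at S545, F2074. After flipping Y the toolpath is (84.42,119.02) → (15.62,47.02) → (16.51,38.91) → (26.86,95.51) → (17.86,81.40) → (108.48,9.24) → (84.42,119.02), returning to the start.

(Gcodetools for Inkscape — laser output)
G21
G90
G0 X91.86 Y53.98
M4 S545
G1 X92.98 Y30.76 F2074
G1 X73.44 Y18.19
G1 X52.78 Y28.82
G1 X51.66 Y52.04
G1 X71.20 Y64.61
G1 X91.86 Y53.98
G0 X100.23 Y94.09
M4 S545
G1 X105.88 Y95.99 F2074
G1 X110.88 Y92.75
G1 X111.46 Y86.83
G1 X107.20 Y82.68
G1 X101.29 Y83.42
G1 X98.19 Y88.50
G1 X100.23 Y94.09
G0 X33.27 Y134.44
M4 S545
G1 X106.63 Y8.12 F2074
G1 X18.25 Y59.35
G1 X33.27 Y134.44
G0 X84.42 Y119.02
M4 S545
G1 X15.62 Y47.02 F2074
G1 X16.51 Y38.91
G1 X26.86 Y95.51
G1 X17.86 Y81.40
G1 X108.48 Y9.24
G1 X84.42 Y119.02
M5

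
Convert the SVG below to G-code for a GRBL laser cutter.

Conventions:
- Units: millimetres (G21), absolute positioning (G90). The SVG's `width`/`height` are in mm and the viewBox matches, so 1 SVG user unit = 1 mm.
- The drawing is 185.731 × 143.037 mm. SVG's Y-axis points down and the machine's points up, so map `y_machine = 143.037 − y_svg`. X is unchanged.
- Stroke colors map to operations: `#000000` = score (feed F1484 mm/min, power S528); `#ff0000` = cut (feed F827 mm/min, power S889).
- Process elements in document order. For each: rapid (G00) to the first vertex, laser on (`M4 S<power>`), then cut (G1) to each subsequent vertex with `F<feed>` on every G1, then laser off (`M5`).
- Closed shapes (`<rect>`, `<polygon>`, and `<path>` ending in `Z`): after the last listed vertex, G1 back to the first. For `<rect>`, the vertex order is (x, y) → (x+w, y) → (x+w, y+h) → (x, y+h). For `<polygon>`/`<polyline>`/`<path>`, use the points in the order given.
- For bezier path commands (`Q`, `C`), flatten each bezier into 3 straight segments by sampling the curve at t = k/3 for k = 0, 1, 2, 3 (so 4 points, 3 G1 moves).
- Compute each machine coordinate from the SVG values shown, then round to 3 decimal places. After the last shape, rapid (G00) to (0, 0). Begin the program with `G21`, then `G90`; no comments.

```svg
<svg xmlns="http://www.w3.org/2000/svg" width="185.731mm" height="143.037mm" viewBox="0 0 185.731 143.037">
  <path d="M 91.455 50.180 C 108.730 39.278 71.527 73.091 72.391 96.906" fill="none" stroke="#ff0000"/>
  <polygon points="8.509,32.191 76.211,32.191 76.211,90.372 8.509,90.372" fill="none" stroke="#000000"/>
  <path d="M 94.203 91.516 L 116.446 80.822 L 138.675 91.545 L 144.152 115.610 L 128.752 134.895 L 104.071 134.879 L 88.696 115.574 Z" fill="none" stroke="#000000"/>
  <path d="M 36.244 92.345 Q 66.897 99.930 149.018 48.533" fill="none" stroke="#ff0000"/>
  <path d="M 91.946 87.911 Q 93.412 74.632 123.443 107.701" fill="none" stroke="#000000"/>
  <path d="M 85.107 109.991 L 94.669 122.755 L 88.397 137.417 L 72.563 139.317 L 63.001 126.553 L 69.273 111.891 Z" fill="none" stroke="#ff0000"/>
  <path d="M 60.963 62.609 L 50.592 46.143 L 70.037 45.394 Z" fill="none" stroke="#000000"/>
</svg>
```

Since the viewBox matches the mm dimensions, user units are millimetres directly. The only transform is the Y-flip y_m = 143.037 − y_svg.

Shape 1 is a cubic bezier drawn with `<path>`. Its stroke #ff0000 means cut at S889, F827. After flipping Y the toolpath is (91.455,92.857) → (93.998,90.880) → (80.788,71.252) → (72.391,46.131).

Shape 2 is a rectangle drawn with `<polygon>`. Its stroke #000000 means score at S528, F1484. After flipping Y the toolpath is (8.509,110.846) → (76.211,110.846) → (76.211,52.665) → (8.509,52.665) → (8.509,110.846), returning to the start.

Shape 3 is a regular polygon drawn with `<path>`. Its stroke #000000 means score at S528, F1484. After flipping Y the toolpath is (94.203,51.521) → (116.446,62.215) → (138.675,51.492) → (144.152,27.427) → (128.752,8.142) → (104.071,8.158) → (88.696,27.463) → (94.203,51.521), returning to the start.

Shape 4 is a quadratic bezier drawn with `<path>`. Its stroke #ff0000 means cut at S889, F827. After flipping Y the toolpath is (36.244,50.692) → (62.398,52.189) → (99.989,66.793) → (149.018,94.504).

Shape 5 is a quadratic bezier drawn with `<path>`. Its stroke #000000 means score at S528, F1484. After flipping Y the toolpath is (91.946,55.126) → (96.097,58.829) → (106.596,52.232) → (123.443,35.336).

Shape 6 is a regular polygon drawn with `<path>`. Its stroke #ff0000 means cut at S889, F827. After flipping Y the toolpath is (85.107,33.046) → (94.669,20.282) → (88.397,5.620) → (72.563,3.720) → (63.001,16.484) → (69.273,31.146) → (85.107,33.046), returning to the start.

Shape 7 is a regular polygon drawn with `<path>`. Its stroke #000000 means score at S528, F1484. After flipping Y the toolpath is (60.963,80.428) → (50.592,96.894) → (70.037,97.643) → (60.963,80.428), returning to the start.

G21
G90
G00 X91.455 Y92.857
M4 S889
G1 X93.998 Y90.880 F827
G1 X80.788 Y71.252 F827
G1 X72.391 Y46.131 F827
M5
G00 X8.509 Y110.846
M4 S528
G1 X76.211 Y110.846 F1484
G1 X76.211 Y52.665 F1484
G1 X8.509 Y52.665 F1484
G1 X8.509 Y110.846 F1484
M5
G00 X94.203 Y51.521
M4 S528
G1 X116.446 Y62.215 F1484
G1 X138.675 Y51.492 F1484
G1 X144.152 Y27.427 F1484
G1 X128.752 Y8.142 F1484
G1 X104.071 Y8.158 F1484
G1 X88.696 Y27.463 F1484
G1 X94.203 Y51.521 F1484
M5
G00 X36.244 Y50.692
M4 S889
G1 X62.398 Y52.189 F827
G1 X99.989 Y66.793 F827
G1 X149.018 Y94.504 F827
M5
G00 X91.946 Y55.126
M4 S528
G1 X96.097 Y58.829 F1484
G1 X106.596 Y52.232 F1484
G1 X123.443 Y35.336 F1484
M5
G00 X85.107 Y33.046
M4 S889
G1 X94.669 Y20.282 F827
G1 X88.397 Y5.620 F827
G1 X72.563 Y3.720 F827
G1 X63.001 Y16.484 F827
G1 X69.273 Y31.146 F827
G1 X85.107 Y33.046 F827
M5
G00 X60.963 Y80.428
M4 S528
G1 X50.592 Y96.894 F1484
G1 X70.037 Y97.643 F1484
G1 X60.963 Y80.428 F1484
M5
G00 X0.000 Y0.000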